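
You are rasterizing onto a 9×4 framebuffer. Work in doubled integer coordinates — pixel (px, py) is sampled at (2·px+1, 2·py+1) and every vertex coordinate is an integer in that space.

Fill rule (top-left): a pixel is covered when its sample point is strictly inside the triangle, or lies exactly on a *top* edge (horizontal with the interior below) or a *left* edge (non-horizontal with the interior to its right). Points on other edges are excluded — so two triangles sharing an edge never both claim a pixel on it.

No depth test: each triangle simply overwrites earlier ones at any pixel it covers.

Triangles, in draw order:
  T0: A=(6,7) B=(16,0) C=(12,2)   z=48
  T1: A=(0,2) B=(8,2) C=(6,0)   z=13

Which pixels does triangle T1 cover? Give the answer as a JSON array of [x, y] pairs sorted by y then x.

T0:
  2·area = 8  (B↔C swapped to make it positive)
  edge (6, 7)→(12, 2): d=(6,-5) top-left  bias=+0
  edge (12, 2)→(16, 0): d=(4,-2) top-left  bias=+0
  edge (16, 0)→(6, 7): d=(-10,7) right/bottom  bias=-1
    (5,1)@(11, 3): e=[1,2,5] → X
    (6,1)@(13, 3): e=[11,6,-9] → .
    (5,2)@(11, 5): e=[13,10,-15] → .
  covered (1 px):
    . . . . . . . . .
    . . . . . X . . .
    . . . . . . . . .
    . . . . . . . . .
T1:
  2·area = 16  (B↔C swapped to make it positive)
  edge (0, 2)→(6, 0): d=(6,-2) top-left  bias=+0
  edge (6, 0)→(8, 2): d=(2,2) right/bottom  bias=-1
  edge (8, 2)→(0, 2): d=(-8,0) right/bottom  bias=-1
    (1,0)@(3, 1): e=[0,8,8] → X  [on edge]
    (2,0)@(5, 1): e=[4,4,8] → X
    (3,0)@(7, 1): e=[8,0,8] → .  [on edge]
    (1,1)@(3, 3): e=[12,12,-8] → .
    (2,1)@(5, 3): e=[16,8,-8] → .
    (4,1)@(9, 3): e=[24,0,-8] → .  [on edge]
    (5,2)@(11, 5): e=[40,0,-24] → .  [on edge]
    (6,3)@(13, 7): e=[56,0,-40] → .  [on edge]
  covered (2 px):
    . X X . . . . . .
    . . . . . . . . .
    . . . . . . . . .
    . . . . . . . . .

Result: [[1,0],[2,0]]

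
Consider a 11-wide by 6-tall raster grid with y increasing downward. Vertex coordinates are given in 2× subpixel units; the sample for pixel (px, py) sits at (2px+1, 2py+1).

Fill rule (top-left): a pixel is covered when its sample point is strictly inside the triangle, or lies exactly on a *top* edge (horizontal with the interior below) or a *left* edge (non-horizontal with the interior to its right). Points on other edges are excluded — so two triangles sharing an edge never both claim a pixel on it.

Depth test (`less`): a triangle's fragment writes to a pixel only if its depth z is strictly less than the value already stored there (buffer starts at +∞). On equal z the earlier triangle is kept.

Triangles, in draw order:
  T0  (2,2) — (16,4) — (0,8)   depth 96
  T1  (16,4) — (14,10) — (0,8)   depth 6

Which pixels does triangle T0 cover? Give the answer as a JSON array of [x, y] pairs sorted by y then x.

T0:
  2·area = 88
  edge (2, 2)→(16, 4): d=(14,2) right/bottom  bias=-1
  edge (16, 4)→(0, 8): d=(-16,4) right/bottom  bias=-1
  edge (0, 8)→(2, 2): d=(2,-6) top-left  bias=+0
    (1,1)@(3, 3): e=[12,68,8] → #
    (2,1)@(5, 3): e=[8,60,20] → #
    (3,1)@(7, 3): e=[4,52,32] → #
    (4,1)@(9, 3): e=[0,44,44] → ·  [on edge]
    (0,2)@(1, 5): e=[44,44,0] → #  [on edge]
    (4,2)@(9, 5): e=[28,12,48] → #
    (5,2)@(11, 5): e=[24,4,60] → #
    (6,2)@(13, 5): e=[20,-4,72] → ·
    (0,3)@(1, 7): e=[72,12,4] → #
    (2,3)@(5, 7): e=[64,-4,28] → ·
    (3,3)@(7, 7): e=[60,-12,40] → ·
    (4,3)@(9, 7): e=[56,-20,52] → ·
  covered (11 px):
    · · · · · · · · · · ·
    · # # # · · · · · · ·
    # # # # # # · · · · ·
    # # · · · · · · · · ·
    · · · · · · · · · · ·
    · · · · · · · · · · ·
T1:
  2·area = 88
  edge (16, 4)→(14, 10): d=(-2,6) right/bottom  bias=-1
  edge (14, 10)→(0, 8): d=(-14,-2) top-left  bias=+0
  edge (0, 8)→(16, 4): d=(16,-4) top-left  bias=+0
    (8,0)@(17, 1): e=[0,132,-44] → ·  [on edge]
    (6,2)@(13, 5): e=[16,68,4] → #
    (7,2)@(15, 5): e=[4,72,12] → #
    (8,2)@(17, 5): e=[-8,76,20] → ·
    (2,3)@(5, 7): e=[60,24,4] → #
    (3,3)@(7, 7): e=[48,28,12] → #
    (4,3)@(9, 7): e=[36,32,20] → #
    (5,3)@(11, 7): e=[24,36,28] → #
    (7,3)@(15, 7): e=[0,44,44] → ·  [on edge]
    (2,4)@(5, 9): e=[56,-4,36] → ·
    (3,4)@(7, 9): e=[44,0,44] → #  [on edge]
    (7,4)@(15, 9): e=[-4,16,76] → ·
    (10,5)@(21, 11): e=[-44,0,132] → ·  [on edge]
  covered (11 px):
    · · · · · · · · · · ·
    · · · · · · · · · · ·
    · · · · · · # # · · ·
    · · # # # # # · · · ·
    · · · # # # # · · · ·
    · · · · · · · · · · ·

Final: [[1,1],[2,1],[3,1],[0,2],[1,2],[2,2],[3,2],[4,2],[5,2],[0,3],[1,3]]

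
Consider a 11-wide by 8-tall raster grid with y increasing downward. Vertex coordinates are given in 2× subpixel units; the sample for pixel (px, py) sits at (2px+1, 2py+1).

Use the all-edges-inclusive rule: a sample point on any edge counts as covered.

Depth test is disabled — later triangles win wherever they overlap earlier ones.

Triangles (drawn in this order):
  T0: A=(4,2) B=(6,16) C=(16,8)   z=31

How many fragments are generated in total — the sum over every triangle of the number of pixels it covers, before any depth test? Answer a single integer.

T0:
  2·area = 156  (B↔C swapped to make it positive)
  edge (4, 2)→(16, 8): d=(12,6) inclusive
  edge (16, 8)→(6, 16): d=(-10,8) inclusive
  edge (6, 16)→(4, 2): d=(-2,-14) inclusive
    (2,1)@(5, 3): e=[6,138,12] → █
    (3,1)@(7, 3): e=[-6,122,40] → ·
    (2,2)@(5, 5): e=[30,118,8] → █
    (3,2)@(7, 5): e=[18,102,36] → █
    (4,2)@(9, 5): e=[6,86,64] → █
    (5,2)@(11, 5): e=[-6,70,92] → ·
    (2,3)@(5, 7): e=[54,98,4] → █
    (5,3)@(11, 7): e=[18,50,88] → █
    (6,3)@(13, 7): e=[6,34,116] → █
    (7,3)@(15, 7): e=[-6,18,144] → ·
    (2,4)@(5, 9): e=[78,78,0] → █  [on edge]
    (7,4)@(15, 9): e=[18,-2,140] → ·
  covered (20 px):
    · · · · · · · · · · ·
    · · █ · · · · · · · ·
    · · █ █ █ · · · · · ·
    · · █ █ █ █ █ · · · ·
    · · █ █ █ █ █ · · · ·
    · · · █ █ █ · · · · ·
    · · · █ █ · · · · · ·
    · · · █ · · · · · · ·

Result: 20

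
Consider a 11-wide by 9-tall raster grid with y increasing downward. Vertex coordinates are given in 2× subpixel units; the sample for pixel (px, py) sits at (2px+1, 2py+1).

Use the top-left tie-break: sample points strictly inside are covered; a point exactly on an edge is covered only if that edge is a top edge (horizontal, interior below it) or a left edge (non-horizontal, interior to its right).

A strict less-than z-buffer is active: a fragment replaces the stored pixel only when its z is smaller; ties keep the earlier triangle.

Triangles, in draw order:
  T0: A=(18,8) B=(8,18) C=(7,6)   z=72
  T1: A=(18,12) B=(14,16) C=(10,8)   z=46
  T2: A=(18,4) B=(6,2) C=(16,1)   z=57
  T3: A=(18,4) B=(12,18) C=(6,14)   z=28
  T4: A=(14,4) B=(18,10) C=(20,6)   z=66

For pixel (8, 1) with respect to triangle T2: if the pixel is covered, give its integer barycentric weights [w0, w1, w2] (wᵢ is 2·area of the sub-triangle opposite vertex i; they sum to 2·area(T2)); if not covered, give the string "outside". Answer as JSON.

T0:
  2·area = 130
  edge (18, 8)→(8, 18): d=(-10,10) right/bottom  bias=-1
  edge (8, 18)→(7, 6): d=(-1,-12) top-left  bias=+0
  edge (7, 6)→(18, 8): d=(11,2) right/bottom  bias=-1
    (10,2)@(21, 5): e=[0,169,-39] → ·  [on edge]
    (4,3)@(9, 7): e=[100,23,7] → #
    (5,3)@(11, 7): e=[80,47,3] → #
    (6,3)@(13, 7): e=[60,71,-1] → ·
    (9,3)@(19, 7): e=[0,143,-13] → ·  [on edge]
    (4,4)@(9, 9): e=[80,21,29] → #
    (6,4)@(13, 9): e=[40,69,21] → #
    (7,4)@(15, 9): e=[20,93,17] → #
    (8,4)@(17, 9): e=[0,117,13] → ·  [on edge]
    (4,5)@(9, 11): e=[60,19,51] → #
    (7,5)@(15, 11): e=[0,91,39] → ·  [on edge]
    (4,6)@(9, 13): e=[40,17,73] → #
    (6,6)@(13, 13): e=[0,65,65] → ·  [on edge]
    (5,7)@(11, 15): e=[0,39,91] → ·  [on edge]
    (4,8)@(9, 17): e=[0,13,117] → ·  [on edge]
  covered (12 px):
    · · · · · · · · · · ·
    · · · · · · · · · · ·
    · · · · · · · · · · ·
    · · · · # # · · · · ·
    · · · · # # # # · · ·
    · · · · # # # · · · ·
    · · · · # # · · · · ·
    · · · · # · · · · · ·
    · · · · · · · · · · ·
T1:
  2·area = 48
  edge (18, 12)→(14, 16): d=(-4,4) right/bottom  bias=-1
  edge (14, 16)→(10, 8): d=(-4,-8) top-left  bias=+0
  edge (10, 8)→(18, 12): d=(8,4) right/bottom  bias=-1
    (5,4)@(11, 9): e=[40,4,4] → #
    (6,4)@(13, 9): e=[32,20,-4] → ·
    (10,4)@(21, 9): e=[0,84,-36] → ·  [on edge]
    (5,5)@(11, 11): e=[32,-4,20] → ·
    (6,5)@(13, 11): e=[24,12,12] → #
    (7,5)@(15, 11): e=[16,28,4] → #
    (8,5)@(17, 11): e=[8,44,-4] → ·
    (9,5)@(19, 11): e=[0,60,-12] → ·  [on edge]
    (6,6)@(13, 13): e=[16,4,28] → #
    (8,6)@(17, 13): e=[0,36,12] → ·  [on edge]
    (6,7)@(13, 15): e=[8,-4,44] → ·
    (7,7)@(15, 15): e=[0,12,36] → ·  [on edge]
    (6,8)@(13, 17): e=[0,-12,60] → ·  [on edge]
  covered (5 px):
    · · · · · · · · · · ·
    · · · · · · · · · · ·
    · · · · · · · · · · ·
    · · · · · · · · · · ·
    · · · · · # · · · · ·
    · · · · · · # # · · ·
    · · · · · · # # · · ·
    · · · · · · · · · · ·
    · · · · · · · · · · ·
T2:
  2·area = 32
  edge (18, 4)→(6, 2): d=(-12,-2) top-left  bias=+0
  edge (6, 2)→(16, 1): d=(10,-1) top-left  bias=+0
  edge (16, 1)→(18, 4): d=(2,3) right/bottom  bias=-1
    (6,1)@(13, 3): e=[2,17,13] → #
    (7,1)@(15, 3): e=[6,19,7] → #
    (8,1)@(17, 3): e=[10,21,1] → #
    (9,1)@(19, 3): e=[14,23,-5] → ·
    (6,2)@(13, 5): e=[-22,37,17] → ·
    (7,2)@(15, 5): e=[-18,39,11] → ·
    (8,2)@(17, 5): e=[-14,41,5] → ·
  covered (3 px):
    · · · · · · · · · · ·
    · · · · · · # # # · ·
    · · · · · · · · · · ·
    · · · · · · · · · · ·
    · · · · · · · · · · ·
    · · · · · · · · · · ·
    · · · · · · · · · · ·
    · · · · · · · · · · ·
    · · · · · · · · · · ·
T3:
  2·area = 108
  edge (18, 4)→(12, 18): d=(-6,14) right/bottom  bias=-1
  edge (12, 18)→(6, 14): d=(-6,-4) top-left  bias=+0
  edge (6, 14)→(18, 4): d=(12,-10) top-left  bias=+0
    (8,2)@(17, 5): e=[8,98,2] → #
    (9,2)@(19, 5): e=[-20,106,22] → ·
    (7,3)@(15, 7): e=[24,78,6] → #
    (8,3)@(17, 7): e=[-4,86,26] → ·
    (6,4)@(13, 9): e=[40,58,10] → #
    (8,4)@(17, 9): e=[-16,74,50] → ·
    (5,5)@(11, 11): e=[56,38,14] → #
    (7,5)@(15, 11): e=[0,54,54] → ·  [on edge]
    (4,6)@(9, 13): e=[72,18,18] → #
    (7,6)@(15, 13): e=[-12,42,78] → ·
    (4,7)@(9, 15): e=[60,6,42] → #
    (7,7)@(15, 15): e=[-24,30,102] → ·
  covered (13 px):
    · · · · · · · · · · ·
    · · · · · · · · · · ·
    · · · · · · · · # · ·
    · · · · · · · # · · ·
    · · · · · · # # · · ·
    · · · · · # # · · · ·
    · · · · # # # · · · ·
    · · · · # # # · · · ·
    · · · · · # · · · · ·
T4:
  2·area = 28  (B↔C swapped to make it positive)
  edge (14, 4)→(20, 6): d=(6,2) right/bottom  bias=-1
  edge (20, 6)→(18, 10): d=(-2,4) right/bottom  bias=-1
  edge (18, 10)→(14, 4): d=(-4,-6) top-left  bias=+0
    (2,0)@(5, 1): e=[0,70,-42] → ·  [on edge]
    (5,1)@(11, 3): e=[0,42,-14] → ·  [on edge]
    (7,2)@(15, 5): e=[4,22,2] → #
    (8,2)@(17, 5): e=[0,14,14] → ·  [on edge]
    (7,3)@(15, 7): e=[16,18,-6] → ·
    (8,3)@(17, 7): e=[12,10,6] → #
    (9,3)@(19, 7): e=[8,2,18] → #
    (10,3)@(21, 7): e=[4,-6,30] → ·
    (8,4)@(17, 9): e=[24,6,-2] → ·
    (9,4)@(19, 9): e=[20,-2,10] → ·
  covered (3 px):
    · · · · · · · · · · ·
    · · · · · · · · · · ·
    · · · · · · · # · · ·
    · · · · · · · · # # ·
    · · · · · · · · · · ·
    · · · · · · · · · · ·
    · · · · · · · · · · ·
    · · · · · · · · · · ·
    · · · · · · · · · · ·

Result: [21,1,10]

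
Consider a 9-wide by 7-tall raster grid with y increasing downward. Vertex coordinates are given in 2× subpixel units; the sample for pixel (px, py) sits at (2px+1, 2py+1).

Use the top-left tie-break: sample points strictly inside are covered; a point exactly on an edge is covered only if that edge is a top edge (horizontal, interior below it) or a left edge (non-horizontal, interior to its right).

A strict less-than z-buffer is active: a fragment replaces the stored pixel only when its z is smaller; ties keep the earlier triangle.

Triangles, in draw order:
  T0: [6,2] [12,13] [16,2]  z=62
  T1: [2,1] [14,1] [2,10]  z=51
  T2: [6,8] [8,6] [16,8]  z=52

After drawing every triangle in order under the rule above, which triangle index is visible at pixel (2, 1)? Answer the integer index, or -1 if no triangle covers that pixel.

T0:
  2·area = 110  (B↔C swapped to make it positive)
  edge (6, 2)→(16, 2): d=(10,0) top-left  bias=+0
  edge (16, 2)→(12, 13): d=(-4,11) right/bottom  bias=-1
  edge (12, 13)→(6, 2): d=(-6,-11) top-left  bias=+0
    (3,1)@(7, 3): e=[10,95,5] → #
    (4,1)@(9, 3): e=[10,73,27] → #
    (5,1)@(11, 3): e=[10,51,49] → #
    (6,1)@(13, 3): e=[10,29,71] → #
    (7,1)@(15, 3): e=[10,7,93] → #
    (8,1)@(17, 3): e=[10,-15,115] → ·
    (3,2)@(7, 5): e=[30,87,-7] → ·
    (4,2)@(9, 5): e=[30,65,15] → #
    (7,2)@(15, 5): e=[30,-1,81] → ·
    (4,3)@(9, 7): e=[50,57,3] → #
    (7,3)@(15, 7): e=[50,-9,69] → ·
    (4,4)@(9, 9): e=[70,49,-9] → ·
  covered (14 px):
    · · · · · · · · ·
    · · · # # # # # ·
    · · · · # # # · ·
    · · · · # # # · ·
    · · · · · # # · ·
    · · · · · # · · ·
    · · · · · · · · ·
T1:
  2·area = 108
  edge (2, 1)→(14, 1): d=(12,0) top-left  bias=+0
  edge (14, 1)→(2, 10): d=(-12,9) right/bottom  bias=-1
  edge (2, 10)→(2, 1): d=(0,-9) top-left  bias=+0
    (0,0)@(1, 1): e=[0,117,-9] → ·  [on edge]
    (1,0)@(3, 1): e=[0,99,9] → #  [on edge]
    (2,0)@(5, 1): e=[0,81,27] → #  [on edge]
    (3,0)@(7, 1): e=[0,63,45] → #  [on edge]
    (4,0)@(9, 1): e=[0,45,63] → #  [on edge]
    (5,0)@(11, 1): e=[0,27,81] → #  [on edge]
    (6,0)@(13, 1): e=[0,9,99] → #  [on edge]
    (7,0)@(15, 1): e=[0,-9,117] → ·  [on edge]
    (8,0)@(17, 1): e=[0,-27,135] → ·  [on edge]
    (1,1)@(3, 3): e=[24,75,9] → #
    (6,1)@(13, 3): e=[24,-15,99] → ·
    (1,2)@(3, 5): e=[48,51,9] → #
  covered (17 px):
    · # # # # # # · ·
    · # # # # # · · ·
    · # # # · · · · ·
    · # # · · · · · ·
    · # · · · · · · ·
    · · · · · · · · ·
    · · · · · · · · ·
T2:
  2·area = 20
  edge (6, 8)→(8, 6): d=(2,-2) top-left  bias=+0
  edge (8, 6)→(16, 8): d=(8,2) right/bottom  bias=-1
  edge (16, 8)→(6, 8): d=(-10,0) right/bottom  bias=-1
    (6,0)@(13, 1): e=[0,-50,70] → ·  [on edge]
    (5,1)@(11, 3): e=[0,-30,50] → ·  [on edge]
    (4,2)@(9, 5): e=[0,-10,30] → ·  [on edge]
    (3,3)@(7, 7): e=[0,10,10] → #  [on edge]
    (4,3)@(9, 7): e=[4,6,10] → #
    (5,3)@(11, 7): e=[8,2,10] → #
    (6,3)@(13, 7): e=[12,-2,10] → ·
    (2,4)@(5, 9): e=[0,30,-10] → ·  [on edge]
    (3,4)@(7, 9): e=[4,26,-10] → ·
    (4,4)@(9, 9): e=[8,22,-10] → ·
    (5,4)@(11, 9): e=[12,18,-10] → ·
    (1,5)@(3, 11): e=[0,50,-30] → ·  [on edge]
    (0,6)@(1, 13): e=[0,70,-50] → ·  [on edge]
  covered (3 px):
    · · · · · · · · ·
    · · · · · · · · ·
    · · · · · · · · ·
    · · · # # # · · ·
    · · · · · · · · ·
    · · · · · · · · ·
    · · · · · · · · ·

Z-buffer (winner per pixel, '.' = empty):
  . 1 1 1 1 1 1 . .
  . 1 1 1 1 1 0 0 .
  . 1 1 1 0 0 0 . .
  . 1 1 2 2 2 0 . .
  . 1 . . . 0 0 . .
  . . . . . 0 . . .
  . . . . . . . . .

Result: 1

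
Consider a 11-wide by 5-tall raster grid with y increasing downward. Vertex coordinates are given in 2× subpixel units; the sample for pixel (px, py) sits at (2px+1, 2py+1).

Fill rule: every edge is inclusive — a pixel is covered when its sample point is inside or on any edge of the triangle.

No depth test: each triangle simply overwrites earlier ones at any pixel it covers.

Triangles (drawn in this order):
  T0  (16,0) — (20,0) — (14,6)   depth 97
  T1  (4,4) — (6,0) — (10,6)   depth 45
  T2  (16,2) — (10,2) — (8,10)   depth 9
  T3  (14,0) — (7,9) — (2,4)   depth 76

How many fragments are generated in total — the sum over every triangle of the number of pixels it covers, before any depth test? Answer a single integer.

T0:
  2·area = 24
  edge (16, 0)→(20, 0): d=(4,0) inclusive
  edge (20, 0)→(14, 6): d=(-6,6) inclusive
  edge (14, 6)→(16, 0): d=(2,-6) inclusive
    (8,0)@(17, 1): e=[4,12,8] → █
    (9,0)@(19, 1): e=[4,0,20] → █  [on edge]
    (10,0)@(21, 1): e=[4,-12,32] → ·
    (7,1)@(15, 3): e=[12,12,0] → █  [on edge]
    (8,1)@(17, 3): e=[12,0,12] → █  [on edge]
    (9,1)@(19, 3): e=[12,-12,24] → ·
    (7,2)@(15, 5): e=[20,0,4] → █  [on edge]
    (8,2)@(17, 5): e=[20,-12,16] → ·
    (6,3)@(13, 7): e=[28,0,-4] → ·  [on edge]
    (7,3)@(15, 7): e=[28,-12,8] → ·
    (5,4)@(11, 9): e=[36,0,-12] → ·  [on edge]
    (6,4)@(13, 9): e=[36,-12,0] → ·  [on edge]
  covered (5 px):
    · · · · · · · · █ █ ·
    · · · · · · · █ █ · ·
    · · · · · · · █ · · ·
    · · · · · · · · · · ·
    · · · · · · · · · · ·
T1:
  2·area = 28
  edge (4, 4)→(6, 0): d=(2,-4) inclusive
  edge (6, 0)→(10, 6): d=(4,6) inclusive
  edge (10, 6)→(4, 4): d=(-6,-2) inclusive
    (0,1)@(1, 3): e=[-14,42,0] → ·  [on edge]
    (2,1)@(5, 3): e=[2,18,8] → █
    (3,1)@(7, 3): e=[10,6,12] → █
    (4,1)@(9, 3): e=[18,-6,16] → ·
    (2,2)@(5, 5): e=[6,26,-4] → ·
    (3,2)@(7, 5): e=[14,14,0] → █  [on edge]
    (4,2)@(9, 5): e=[22,2,4] → █
    (5,2)@(11, 5): e=[30,-10,8] → ·
    (3,3)@(7, 7): e=[18,22,-12] → ·
    (4,3)@(9, 7): e=[26,10,-8] → ·
    (6,3)@(13, 7): e=[42,-14,0] → ·  [on edge]
    (9,4)@(19, 9): e=[70,-42,0] → ·  [on edge]
  covered (4 px):
    · · · · · · · · · · ·
    · · █ █ · · · · · · ·
    · · · █ █ · · · · · ·
    · · · · · · · · · · ·
    · · · · · · · · · · ·
T2:
  2·area = 48  (B↔C swapped to make it positive)
  edge (16, 2)→(8, 10): d=(-8,8) inclusive
  edge (8, 10)→(10, 2): d=(2,-8) inclusive
  edge (10, 2)→(16, 2): d=(6,0) inclusive
    (8,0)@(17, 1): e=[0,54,-6] → ·  [on edge]
    (5,1)@(11, 3): e=[32,10,6] → █
    (6,1)@(13, 3): e=[16,26,6] → █
    (7,1)@(15, 3): e=[0,42,6] → █  [on edge]
    (8,1)@(17, 3): e=[-16,58,6] → ·
    (5,2)@(11, 5): e=[16,14,18] → █
    (6,2)@(13, 5): e=[0,30,18] → █  [on edge]
    (7,2)@(15, 5): e=[-16,46,18] → ·
    (4,3)@(9, 7): e=[16,2,30] → █
    (5,3)@(11, 7): e=[0,18,30] → █  [on edge]
    (6,3)@(13, 7): e=[-16,34,30] → ·
    (4,4)@(9, 9): e=[0,6,42] → █  [on edge]
  covered (8 px):
    · · · · · · · · · · ·
    · · · · · █ █ █ · · ·
    · · · · · █ █ · · · ·
    · · · · █ █ · · · · ·
    · · · · █ · · · · · ·
T3:
  2·area = 80
  edge (14, 0)→(7, 9): d=(-7,9) inclusive
  edge (7, 9)→(2, 4): d=(-5,-5) inclusive
  edge (2, 4)→(14, 0): d=(12,-4) inclusive
    (5,0)@(11, 1): e=[20,60,0] → █  [on edge]
    (6,0)@(13, 1): e=[2,70,8] → █
    (7,0)@(15, 1): e=[-16,80,16] → ·
    (0,1)@(1, 3): e=[96,0,-16] → ·  [on edge]
    (2,1)@(5, 3): e=[60,20,0] → █  [on edge]
    (3,1)@(7, 3): e=[42,30,8] → █
    (4,1)@(9, 3): e=[24,40,16] → █
    (6,1)@(13, 3): e=[-12,60,32] → ·
    (1,2)@(3, 5): e=[64,0,16] → █  [on edge]
    (5,2)@(11, 5): e=[-8,40,48] → ·
    (1,3)@(3, 7): e=[50,-10,40] → ·
    (2,3)@(5, 7): e=[32,0,48] → █  [on edge]
    (3,4)@(7, 9): e=[0,0,80] → █  [on edge]
  covered (13 px):
    · · · · · █ █ · · · ·
    · · █ █ █ █ · · · · ·
    · █ █ █ █ · · · · · ·
    · · █ █ · · · · · · ·
    · · · █ · · · · · · ·

Result: 30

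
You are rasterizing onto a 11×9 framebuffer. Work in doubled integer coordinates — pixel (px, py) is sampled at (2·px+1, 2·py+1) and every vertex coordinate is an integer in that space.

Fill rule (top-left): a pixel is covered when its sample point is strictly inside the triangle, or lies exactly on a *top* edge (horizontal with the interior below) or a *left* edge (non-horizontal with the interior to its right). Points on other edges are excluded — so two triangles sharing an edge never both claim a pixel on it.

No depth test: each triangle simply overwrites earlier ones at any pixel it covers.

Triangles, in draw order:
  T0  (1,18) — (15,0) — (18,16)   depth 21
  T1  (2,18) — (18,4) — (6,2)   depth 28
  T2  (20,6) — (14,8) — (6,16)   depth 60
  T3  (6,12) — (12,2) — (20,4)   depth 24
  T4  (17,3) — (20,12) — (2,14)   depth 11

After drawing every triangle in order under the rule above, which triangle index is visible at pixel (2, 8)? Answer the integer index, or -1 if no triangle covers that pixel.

T0:
  2·area = 278
  edge (1, 18)→(15, 0): d=(14,-18) top-left  bias=+0
  edge (15, 0)→(18, 16): d=(3,16) right/bottom  bias=-1
  edge (18, 16)→(1, 18): d=(-17,2) right/bottom  bias=-1
    (7,0)@(15, 1): e=[14,3,261] → X
    (8,0)@(17, 1): e=[50,-29,257] → .
    (6,1)@(13, 3): e=[6,41,231] → X
    (8,1)@(17, 3): e=[78,-23,223] → .
    (6,2)@(13, 5): e=[34,47,197] → X
    (8,2)@(17, 5): e=[106,-17,189] → .
    (5,3)@(11, 7): e=[26,85,167] → X
    (8,3)@(17, 7): e=[134,-11,155] → .
    (4,4)@(9, 9): e=[18,123,137] → X
    (8,4)@(17, 9): e=[162,-5,121] → .
    (3,5)@(7, 11): e=[10,161,107] → X
    (8,5)@(17, 11): e=[190,1,87] → X
  covered (36 px):
    . . . . . . . X . . .
    . . . . . . X X . . .
    . . . . . . X X . . .
    . . . . . X X X . . .
    . . . . X X X X . . .
    . . . X X X X X X . .
    . . X X X X X X X . .
    . . X X X X X X X . .
    . X X X X . . . . . .
T1:
  2·area = 200  (B↔C swapped to make it positive)
  edge (2, 18)→(6, 2): d=(4,-16) top-left  bias=+0
  edge (6, 2)→(18, 4): d=(12,2) right/bottom  bias=-1
  edge (18, 4)→(2, 18): d=(-16,14) right/bottom  bias=-1
    (3,1)@(7, 3): e=[20,10,170] → X
    (4,1)@(9, 3): e=[52,6,142] → X
    (5,1)@(11, 3): e=[84,2,114] → X
    (6,1)@(13, 3): e=[116,-2,86] → .
    (3,2)@(7, 5): e=[28,34,138] → X
    (6,2)@(13, 5): e=[124,22,54] → X
    (7,2)@(15, 5): e=[156,18,26] → X
    (8,2)@(17, 5): e=[188,14,-2] → .
    (2,3)@(5, 7): e=[4,62,134] → X
    (7,3)@(15, 7): e=[164,42,-6] → .
    (2,4)@(5, 9): e=[12,86,102] → X
    (6,4)@(13, 9): e=[140,70,-10] → .
  covered (25 px):
    . . . . . . . . . . .
    . . . X X X . . . . .
    . . . X X X X X . . .
    . . X X X X X . . . .
    . . X X X X . . . . .
    . . X X X . . . . . .
    . . X X . . . . . . .
    . X X . . . . . . . .
    . X . . . . . . . . .
T2:
  2·area = 32  (B↔C swapped to make it positive)
  edge (20, 6)→(6, 16): d=(-14,10) right/bottom  bias=-1
  edge (6, 16)→(14, 8): d=(8,-8) top-left  bias=+0
  edge (14, 8)→(20, 6): d=(6,-2) top-left  bias=+0
    (10,0)@(21, 1): e=[60,0,-28] → .  [on edge]
    (9,1)@(19, 3): e=[52,0,-20] → .  [on edge]
    (8,2)@(17, 5): e=[44,0,-12] → .  [on edge]
    (7,3)@(15, 7): e=[36,0,-4] → .  [on edge]
    (8,3)@(17, 7): e=[16,16,0] → X  [on edge]
    (9,3)@(19, 7): e=[-4,32,4] → .
    (5,4)@(11, 9): e=[48,-16,0] → .  [on edge]
    (6,4)@(13, 9): e=[28,0,4] → X  [on edge]
    (7,4)@(15, 9): e=[8,16,8] → X
    (8,4)@(17, 9): e=[-12,32,12] → .
    (2,5)@(5, 11): e=[80,-48,0] → .  [on edge]
    (5,5)@(11, 11): e=[20,0,12] → X  [on edge]
    (6,5)@(13, 11): e=[0,16,16] → .  [on edge]
    (4,6)@(9, 13): e=[12,0,20] → X  [on edge]
    (3,7)@(7, 15): e=[4,0,28] → X  [on edge]
    (2,8)@(5, 17): e=[-4,0,36] → .  [on edge]
  covered (6 px):
    . . . . . . . . . . .
    . . . . . . . . . . .
    . . . . . . . . . . .
    . . . . . . . . X . .
    . . . . . . X X . . .
    . . . . . X . . . . .
    . . . . X . . . . . .
    . . . X . . . . . . .
    . . . . . . . . . . .
T3:
  2·area = 92
  edge (6, 12)→(12, 2): d=(6,-10) top-left  bias=+0
  edge (12, 2)→(20, 4): d=(8,2) right/bottom  bias=-1
  edge (20, 4)→(6, 12): d=(-14,8) right/bottom  bias=-1
    (6,1)@(13, 3): e=[16,6,70] → X
    (7,1)@(15, 3): e=[36,2,54] → X
    (8,1)@(17, 3): e=[56,-2,38] → .
    (5,2)@(11, 5): e=[8,26,58] → X
    (8,2)@(17, 5): e=[68,14,10] → X
    (9,2)@(19, 5): e=[88,10,-6] → .
    (4,3)@(9, 7): e=[0,46,46] → X  [on edge]
    (7,3)@(15, 7): e=[60,34,-2] → .
    (8,3)@(17, 7): e=[80,30,-18] → .
    (4,4)@(9, 9): e=[12,62,18] → X
    (6,4)@(13, 9): e=[52,54,-14] → .
    (3,5)@(7, 11): e=[4,82,6] → X
    (1,8)@(3, 17): e=[0,138,-46] → .  [on edge]
  covered (12 px):
    . . . . . . . . . . .
    . . . . . . X X . . .
    . . . . . X X X X . .
    . . . . X X X . . . .
    . . . . X X . . . . .
    . . . X . . . . . . .
    . . . . . . . . . . .
    . . . . . . . . . . .
    . . . . . . . . . . .
T4:
  2·area = 168
  edge (17, 3)→(20, 12): d=(3,9) right/bottom  bias=-1
  edge (20, 12)→(2, 14): d=(-18,2) right/bottom  bias=-1
  edge (2, 14)→(17, 3): d=(15,-11) top-left  bias=+0
    (8,1)@(17, 3): e=[0,168,0] → .  [on edge]
    (7,2)@(15, 5): e=[24,136,8] → X
    (8,2)@(17, 5): e=[6,132,30] → X
    (9,2)@(19, 5): e=[-12,128,52] → .
    (6,3)@(13, 7): e=[48,104,16] → X
    (9,3)@(19, 7): e=[-6,92,82] → .
    (4,4)@(9, 9): e=[90,76,2] → X
    (5,4)@(11, 9): e=[72,72,24] → X
    (9,4)@(19, 9): e=[0,56,112] → .  [on edge]
    (3,5)@(7, 11): e=[114,44,10] → X
    (9,5)@(19, 11): e=[6,20,142] → X
    (10,5)@(21, 11): e=[-12,16,164] → .
    (5,6)@(11, 13): e=[84,0,84] → .  [on edge]
    (10,7)@(21, 15): e=[0,-56,224] → .  [on edge]
  covered (20 px):
    . . . . . . . . . . .
    . . . . . . . . . . .
    . . . . . . . X X . .
    . . . . . . X X X . .
    . . . . X X X X X . .
    . . . X X X X X X X .
    . . X X X . . . . . .
    . . . . . . . . . . .
    . . . . . . . . . . .

Z-buffer (winner per pixel, '.' = empty):
  . . . . . . . 0 . . .
  . . . 1 1 1 3 3 . . .
  . . . 1 1 3 3 4 4 . .
  . . 1 1 3 3 4 4 4 . .
  . . 1 1 4 4 4 4 4 . .
  . . 1 4 4 4 4 4 4 4 .
  . . 4 4 4 0 0 0 0 . .
  . 1 1 2 0 0 0 0 0 . .
  . 1 0 0 0 . . . . . .

Final: 0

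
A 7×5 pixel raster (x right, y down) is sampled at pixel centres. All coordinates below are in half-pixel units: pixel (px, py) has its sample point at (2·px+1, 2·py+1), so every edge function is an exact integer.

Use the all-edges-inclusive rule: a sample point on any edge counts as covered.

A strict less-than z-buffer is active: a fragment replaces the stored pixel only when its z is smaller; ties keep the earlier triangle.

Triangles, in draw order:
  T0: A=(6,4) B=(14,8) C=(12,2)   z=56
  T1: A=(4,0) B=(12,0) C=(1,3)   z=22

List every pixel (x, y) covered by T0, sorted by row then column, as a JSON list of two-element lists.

T0:
  2·area = 40  (B↔C swapped to make it positive)
  edge (6, 4)→(12, 2): d=(6,-2) inclusive
  edge (12, 2)→(14, 8): d=(2,6) inclusive
  edge (14, 8)→(6, 4): d=(-8,-4) inclusive
    (4,1)@(9, 3): e=[0,20,20] → #  [on edge]
    (5,1)@(11, 3): e=[4,8,28] → #
    (6,1)@(13, 3): e=[8,-4,36] → ·
    (1,2)@(3, 5): e=[0,60,-20] → ·  [on edge]
    (4,2)@(9, 5): e=[12,24,4] → #
    (6,2)@(13, 5): e=[20,0,20] → #  [on edge]
    (4,3)@(9, 7): e=[24,28,-12] → ·
    (5,3)@(11, 7): e=[28,16,-4] → ·
    (6,3)@(13, 7): e=[32,4,4] → #
    (6,4)@(13, 9): e=[44,8,-12] → ·
  covered (6 px):
    · · · · · · ·
    · · · · # # ·
    · · · · # # #
    · · · · · · #
    · · · · · · ·
T1:
  2·area = 24
  edge (4, 0)→(12, 0): d=(8,0) inclusive
  edge (12, 0)→(1, 3): d=(-11,3) inclusive
  edge (1, 3)→(4, 0): d=(3,-3) inclusive
    (1,0)@(3, 1): e=[8,16,0] → #  [on edge]
    (2,0)@(5, 1): e=[8,10,6] → #
    (3,0)@(7, 1): e=[8,4,12] → #
    (4,0)@(9, 1): e=[8,-2,18] → ·
    (0,1)@(1, 3): e=[24,0,0] → #  [on edge]
    (1,1)@(3, 3): e=[24,-6,6] → ·
    (2,1)@(5, 3): e=[24,-12,12] → ·
    (3,1)@(7, 3): e=[24,-18,18] → ·
    (0,2)@(1, 5): e=[40,-22,6] → ·
  covered (4 px):
    · # # # · · ·
    # · · · · · ·
    · · · · · · ·
    · · · · · · ·
    · · · · · · ·

Final: [[4,1],[5,1],[4,2],[5,2],[6,2],[6,3]]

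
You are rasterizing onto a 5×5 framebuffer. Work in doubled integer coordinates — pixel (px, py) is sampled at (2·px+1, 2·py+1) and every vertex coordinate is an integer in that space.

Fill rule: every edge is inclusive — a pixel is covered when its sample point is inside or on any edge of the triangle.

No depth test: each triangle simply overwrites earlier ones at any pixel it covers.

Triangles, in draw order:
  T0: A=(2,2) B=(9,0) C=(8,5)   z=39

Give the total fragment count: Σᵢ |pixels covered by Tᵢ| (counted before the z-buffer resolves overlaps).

T0:
  2·area = 33
  edge (2, 2)→(9, 0): d=(7,-2) inclusive
  edge (9, 0)→(8, 5): d=(-1,5) inclusive
  edge (8, 5)→(2, 2): d=(-6,-3) inclusive
    (3,0)@(7, 1): e=[3,9,21] → X
    (4,0)@(9, 1): e=[7,-1,27] → .
    (2,1)@(5, 3): e=[13,17,3] → X
    (4,1)@(9, 3): e=[21,-3,15] → .
    (2,2)@(5, 5): e=[27,15,-9] → .
    (3,2)@(7, 5): e=[31,5,-3] → .
  covered (3 px):
    . . . X .
    . . X X .
    . . . . .
    . . . . .
    . . . . .

Answer: 3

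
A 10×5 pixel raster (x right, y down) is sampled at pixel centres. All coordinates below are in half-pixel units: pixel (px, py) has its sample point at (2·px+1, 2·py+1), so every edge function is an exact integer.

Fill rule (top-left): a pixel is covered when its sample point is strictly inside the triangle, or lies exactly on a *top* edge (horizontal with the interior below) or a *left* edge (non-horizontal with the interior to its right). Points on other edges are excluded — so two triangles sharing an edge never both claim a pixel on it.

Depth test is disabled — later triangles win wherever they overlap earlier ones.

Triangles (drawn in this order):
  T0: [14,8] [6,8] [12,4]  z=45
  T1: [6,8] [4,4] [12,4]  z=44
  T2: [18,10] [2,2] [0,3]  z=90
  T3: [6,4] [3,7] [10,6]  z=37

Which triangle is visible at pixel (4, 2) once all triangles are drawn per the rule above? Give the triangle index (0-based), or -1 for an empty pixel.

T0:
  2·area = 32
  edge (14, 8)→(6, 8): d=(-8,0) right/bottom  bias=-1
  edge (6, 8)→(12, 4): d=(6,-4) top-left  bias=+0
  edge (12, 4)→(14, 8): d=(2,4) right/bottom  bias=-1
    (5,2)@(11, 5): e=[24,2,6] → █
    (6,2)@(13, 5): e=[24,10,-2] → ·
    (4,3)@(9, 7): e=[8,6,18] → █
    (6,3)@(13, 7): e=[8,22,2] → █
    (7,3)@(15, 7): e=[8,30,-6] → ·
    (4,4)@(9, 9): e=[-8,18,22] → ·
    (5,4)@(11, 9): e=[-8,26,14] → ·
    (6,4)@(13, 9): e=[-8,34,6] → ·
  covered (4 px):
    · · · · · · · · · ·
    · · · · · · · · · ·
    · · · · · █ · · · ·
    · · · · █ █ █ · · ·
    · · · · · · · · · ·
T1:
  2·area = 32
  edge (6, 8)→(4, 4): d=(-2,-4) top-left  bias=+0
  edge (4, 4)→(12, 4): d=(8,0) top-left  bias=+0
  edge (12, 4)→(6, 8): d=(-6,4) right/bottom  bias=-1
    (2,2)@(5, 5): e=[2,8,22] → █
    (3,2)@(7, 5): e=[10,8,14] → █
    (4,2)@(9, 5): e=[18,8,6] → █
    (5,2)@(11, 5): e=[26,8,-2] → ·
    (2,3)@(5, 7): e=[-2,24,10] → ·
    (3,3)@(7, 7): e=[6,24,2] → █
    (4,3)@(9, 7): e=[14,24,-6] → ·
    (3,4)@(7, 9): e=[2,40,-10] → ·
  covered (4 px):
    · · · · · · · · · ·
    · · · · · · · · · ·
    · · █ █ █ · · · · ·
    · · · █ · · · · · ·
    · · · · · · · · · ·
T2:
  2·area = 32  (B↔C swapped to make it positive)
  edge (18, 10)→(0, 3): d=(-18,-7) top-left  bias=+0
  edge (0, 3)→(2, 2): d=(2,-1) top-left  bias=+0
  edge (2, 2)→(18, 10): d=(16,8) right/bottom  bias=-1
    (0,1)@(1, 3): e=[7,1,24] → █
    (1,1)@(3, 3): e=[21,3,8] → █
    (2,1)@(5, 3): e=[35,5,-8] → ·
    (0,2)@(1, 5): e=[-29,5,56] → ·
    (1,2)@(3, 5): e=[-15,7,40] → ·
    (3,2)@(7, 5): e=[13,11,8] → █
    (4,2)@(9, 5): e=[27,13,-8] → ·
    (3,3)@(7, 7): e=[-23,15,40] → ·
    (5,3)@(11, 7): e=[5,19,8] → █
    (6,3)@(13, 7): e=[19,21,-8] → ·
    (5,4)@(11, 9): e=[-31,23,40] → ·
  covered (4 px):
    · · · · · · · · · ·
    █ █ · · · · · · · ·
    · · · █ · · · · · ·
    · · · · · █ · · · ·
    · · · · · · · · · ·
T3:
  2·area = 18  (B↔C swapped to make it positive)
  edge (6, 4)→(10, 6): d=(4,2) right/bottom  bias=-1
  edge (10, 6)→(3, 7): d=(-7,1) right/bottom  bias=-1
  edge (3, 7)→(6, 4): d=(3,-3) top-left  bias=+0
    (4,0)@(9, 1): e=[-18,36,0] → ·  [on edge]
    (3,1)@(7, 3): e=[-6,24,0] → ·  [on edge]
    (2,2)@(5, 5): e=[6,12,0] → █  [on edge]
    (3,2)@(7, 5): e=[2,10,6] → █
    (4,2)@(9, 5): e=[-2,8,12] → ·
    (8,2)@(17, 5): e=[-18,0,36] → ·  [on edge]
    (1,3)@(3, 7): e=[18,0,0] → ·  [on edge]
    (2,3)@(5, 7): e=[14,-2,6] → ·
    (3,3)@(7, 7): e=[10,-4,12] → ·
    (0,4)@(1, 9): e=[30,-12,0] → ·  [on edge]
  covered (2 px):
    · · · · · · · · · ·
    · · · · · · · · · ·
    · · █ █ · · · · · ·
    · · · · · · · · · ·
    · · · · · · · · · ·

Z-buffer (winner per pixel, '.' = empty):
  . . . . . . . . . .
  2 2 . . . . . . . .
  . . 3 3 1 0 . . . .
  . . . 1 0 2 0 . . .
  . . . . . . . . . .

Result: 1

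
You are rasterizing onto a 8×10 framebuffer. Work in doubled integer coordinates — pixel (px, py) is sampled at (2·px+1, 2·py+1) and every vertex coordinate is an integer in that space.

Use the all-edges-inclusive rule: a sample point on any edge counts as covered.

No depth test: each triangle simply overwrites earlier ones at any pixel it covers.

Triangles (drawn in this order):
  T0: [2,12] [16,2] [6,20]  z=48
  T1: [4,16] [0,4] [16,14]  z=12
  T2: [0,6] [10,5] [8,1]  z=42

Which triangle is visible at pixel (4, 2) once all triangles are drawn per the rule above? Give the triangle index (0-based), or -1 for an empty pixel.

T0:
  2·area = 152
  edge (2, 12)→(16, 2): d=(14,-10) inclusive
  edge (16, 2)→(6, 20): d=(-10,18) inclusive
  edge (6, 20)→(2, 12): d=(-4,-8) inclusive
    (7,1)@(15, 3): e=[4,8,140] → █
    (6,2)@(13, 5): e=[12,24,116] → █
    (7,2)@(15, 5): e=[32,-12,132] → ·
    (4,3)@(9, 7): e=[0,76,76] → █  [on edge]
    (5,3)@(11, 7): e=[20,40,92] → █
    (7,3)@(15, 7): e=[60,-32,124] → ·
    (3,4)@(7, 9): e=[8,92,52] → █
    (6,4)@(13, 9): e=[68,-16,100] → ·
    (2,5)@(5, 11): e=[16,108,28] → █
    (5,5)@(11, 11): e=[76,0,76] → █  [on edge]
    (6,5)@(13, 11): e=[96,-36,92] → ·
    (1,6)@(3, 13): e=[24,124,4] → █
  covered (20 px):
    · · · · · · · ·
    · · · · · · · █
    · · · · · · █ ·
    · · · · █ █ █ ·
    · · · █ █ █ · ·
    · · █ █ █ █ · ·
    · █ █ █ █ · · ·
    · · █ █ · · · ·
    · · █ █ · · · ·
    · · · · · · · ·
T1:
  2·area = 152
  edge (4, 16)→(0, 4): d=(-4,-12) inclusive
  edge (0, 4)→(16, 14): d=(16,10) inclusive
  edge (16, 14)→(4, 16): d=(-12,2) inclusive
    (0,2)@(1, 5): e=[8,6,138] → █
    (1,2)@(3, 5): e=[32,-14,134] → ·
    (0,3)@(1, 7): e=[0,38,114] → █  [on edge]
    (1,3)@(3, 7): e=[24,18,110] → █
    (2,3)@(5, 7): e=[48,-2,106] → ·
    (0,4)@(1, 9): e=[-8,70,90] → ·
    (1,4)@(3, 9): e=[16,50,86] → █
    (2,4)@(5, 9): e=[40,30,82] → █
    (3,4)@(7, 9): e=[64,10,78] → █
    (4,4)@(9, 9): e=[88,-10,74] → ·
    (1,5)@(3, 11): e=[8,82,62] → █
    (4,5)@(9, 11): e=[80,22,50] → █
    (1,6)@(3, 13): e=[0,114,38] → █  [on edge]
    (2,9)@(5, 19): e=[0,190,-38] → ·  [on edge]
  covered (20 px):
    · · · · · · · ·
    · · · · · · · ·
    █ · · · · · · ·
    █ █ · · · · · ·
    · █ █ █ · · · ·
    · █ █ █ █ █ · ·
    · █ █ █ █ █ █ ·
    · · █ █ █ · · ·
    · · · · · · · ·
    · · · · · · · ·
T2:
  2·area = 42  (B↔C swapped to make it positive)
  edge (0, 6)→(8, 1): d=(8,-5) inclusive
  edge (8, 1)→(10, 5): d=(2,4) inclusive
  edge (10, 5)→(0, 6): d=(-10,1) inclusive
    (2,1)@(5, 3): e=[1,16,25] → █
    (3,1)@(7, 3): e=[11,8,23] → █
    (4,1)@(9, 3): e=[21,0,21] → █  [on edge]
    (5,1)@(11, 3): e=[31,-8,19] → ·
    (1,2)@(3, 5): e=[7,28,7] → █
    (5,2)@(11, 5): e=[47,-4,-1] → ·
    (1,3)@(3, 7): e=[23,32,-13] → ·
    (2,3)@(5, 7): e=[33,24,-15] → ·
    (3,3)@(7, 7): e=[43,16,-17] → ·
    (4,3)@(9, 7): e=[53,8,-19] → ·
    (5,3)@(11, 7): e=[63,0,-21] → ·  [on edge]
    (6,5)@(13, 11): e=[105,0,-63] → ·  [on edge]
    (7,7)@(15, 15): e=[147,0,-105] → ·  [on edge]
  covered (7 px):
    · · · · · · · ·
    · · █ █ █ · · ·
    · █ █ █ █ · · ·
    · · · · · · · ·
    · · · · · · · ·
    · · · · · · · ·
    · · · · · · · ·
    · · · · · · · ·
    · · · · · · · ·
    · · · · · · · ·

Z-buffer (winner per pixel, '.' = empty):
  . . . . . . . .
  . . 2 2 2 . . 0
  1 2 2 2 2 . 0 .
  1 1 . . 0 0 0 .
  . 1 1 1 0 0 . .
  . 1 1 1 1 1 . .
  . 1 1 1 1 1 1 .
  . . 1 1 1 . . .
  . . 0 0 . . . .
  . . . . . . . .

Result: 2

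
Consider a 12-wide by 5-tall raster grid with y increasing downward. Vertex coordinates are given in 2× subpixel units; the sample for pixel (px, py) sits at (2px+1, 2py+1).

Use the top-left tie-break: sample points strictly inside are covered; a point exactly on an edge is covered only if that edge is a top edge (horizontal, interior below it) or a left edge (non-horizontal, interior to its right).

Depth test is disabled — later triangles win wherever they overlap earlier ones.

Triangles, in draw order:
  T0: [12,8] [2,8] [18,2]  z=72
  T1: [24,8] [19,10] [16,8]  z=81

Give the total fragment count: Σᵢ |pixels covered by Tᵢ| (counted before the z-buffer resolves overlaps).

T0:
  2·area = 60
  edge (12, 8)→(2, 8): d=(-10,0) right/bottom  bias=-1
  edge (2, 8)→(18, 2): d=(16,-6) top-left  bias=+0
  edge (18, 2)→(12, 8): d=(-6,6) right/bottom  bias=-1
    (9,0)@(19, 1): e=[70,-10,0] → ·  [on edge]
    (8,1)@(17, 3): e=[50,10,0] → ·  [on edge]
    (5,2)@(11, 5): e=[30,6,24] → █
    (6,2)@(13, 5): e=[30,18,12] → █
    (7,2)@(15, 5): e=[30,30,0] → ·  [on edge]
    (2,3)@(5, 7): e=[10,2,48] → █
    (3,3)@(7, 7): e=[10,14,36] → █
    (4,3)@(9, 7): e=[10,26,24] → █
    (6,3)@(13, 7): e=[10,50,0] → ·  [on edge]
    (2,4)@(5, 9): e=[-10,34,36] → ·
    (3,4)@(7, 9): e=[-10,46,24] → ·
    (4,4)@(9, 9): e=[-10,58,12] → ·
    (5,4)@(11, 9): e=[-10,70,0] → ·  [on edge]
  covered (6 px):
    · · · · · · · · · · · ·
    · · · · · · · · · · · ·
    · · · · · █ █ · · · · ·
    · · █ █ █ █ · · · · · ·
    · · · · · · · · · · · ·
T1:
  2·area = 16
  edge (24, 8)→(19, 10): d=(-5,2) right/bottom  bias=-1
  edge (19, 10)→(16, 8): d=(-3,-2) top-left  bias=+0
  edge (16, 8)→(24, 8): d=(8,0) top-left  bias=+0
    (9,4)@(19, 9): e=[5,3,8] → █
    (10,4)@(21, 9): e=[1,7,8] → █
    (11,4)@(23, 9): e=[-3,11,8] → ·
  covered (2 px):
    · · · · · · · · · · · ·
    · · · · · · · · · · · ·
    · · · · · · · · · · · ·
    · · · · · · · · · · · ·
    · · · · · · · · · █ █ ·

Answer: 8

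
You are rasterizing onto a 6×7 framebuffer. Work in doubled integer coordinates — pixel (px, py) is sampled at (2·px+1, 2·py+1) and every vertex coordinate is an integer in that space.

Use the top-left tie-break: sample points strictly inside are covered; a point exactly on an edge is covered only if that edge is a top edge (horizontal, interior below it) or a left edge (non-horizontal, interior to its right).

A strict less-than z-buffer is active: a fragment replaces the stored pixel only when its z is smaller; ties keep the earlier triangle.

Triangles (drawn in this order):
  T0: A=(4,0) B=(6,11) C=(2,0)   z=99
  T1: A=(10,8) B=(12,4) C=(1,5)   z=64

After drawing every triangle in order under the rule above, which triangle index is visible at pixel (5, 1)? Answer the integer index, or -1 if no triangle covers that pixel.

T0:
  2·area = 22
  edge (4, 0)→(6, 11): d=(2,11) right/bottom  bias=-1
  edge (6, 11)→(2, 0): d=(-4,-11) top-left  bias=+0
  edge (2, 0)→(4, 0): d=(2,0) top-left  bias=+0
    (1,0)@(3, 1): e=[13,7,2] → X
    (2,0)@(5, 1): e=[-9,29,2] → .
    (1,1)@(3, 3): e=[17,-1,6] → .
    (2,3)@(5, 7): e=[3,5,14] → X
    (3,3)@(7, 7): e=[-19,27,14] → .
    (2,4)@(5, 9): e=[7,-3,18] → .
  covered (2 px):
    . X . . . .
    . . . . . .
    . . . . . .
    . . X . . .
    . . . . . .
    . . . . . .
    . . . . . .
T1:
  2·area = 42  (B↔C swapped to make it positive)
  edge (10, 8)→(1, 5): d=(-9,-3) top-left  bias=+0
  edge (1, 5)→(12, 4): d=(11,-1) top-left  bias=+0
  edge (12, 4)→(10, 8): d=(-2,4) right/bottom  bias=-1
    (0,2)@(1, 5): e=[0,0,42] → X  [on edge]
    (1,2)@(3, 5): e=[6,2,34] → X
    (2,2)@(5, 5): e=[12,4,26] → X
    (3,2)@(7, 5): e=[18,6,18] → X
    (4,2)@(9, 5): e=[24,8,10] → X
    (5,2)@(11, 5): e=[30,10,2] → X
    (0,3)@(1, 7): e=[-18,22,38] → .
    (1,3)@(3, 7): e=[-12,24,30] → .
    (2,3)@(5, 7): e=[-6,26,22] → .
    (3,3)@(7, 7): e=[0,28,14] → X  [on edge]
    (5,3)@(11, 7): e=[12,32,-2] → .
    (3,4)@(7, 9): e=[-18,50,10] → .
  covered (8 px):
    . . . . . .
    . . . . . .
    X X X X X X
    . . . X X .
    . . . . . .
    . . . . . .
    . . . . . .

Z-buffer (winner per pixel, '.' = empty):
  . 0 . . . .
  . . . . . .
  1 1 1 1 1 1
  . . 0 1 1 .
  . . . . . .
  . . . . . .
  . . . . . .

Result: -1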